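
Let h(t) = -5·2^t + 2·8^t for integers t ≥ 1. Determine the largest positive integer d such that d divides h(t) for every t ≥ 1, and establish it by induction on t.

d = 6

Computing the first values: h(1) = 6 and h(2) = 108; gcd(6, 108) = 6, so d ≤ 6.
We prove 6 | -5·2^t + 2·8^t for all t ≥ 1 by induction on t.
For the base case t = 1: h(1) = 6 = 6·(1), so 6 | h(1).
Suppose the result is true for t = k, i.e. 6 | h(k). Then
h(k+1) − 8·h(k) = (-5·2^(k+1) + 2·8^(k+1)) − 8·(-5·2^k + 2·8^k) = (-5)·2^k·(2 − 8) = (30)·2^k. Since 6 | h(k) by the inductive hypothesis, 6 | 8·h(k); and 6 | 30 since 30 = 6·5. Therefore 6 | h(k+1).
By the principle of mathematical induction, the result holds for all t ≥ 1.
Therefore the largest such d is 6.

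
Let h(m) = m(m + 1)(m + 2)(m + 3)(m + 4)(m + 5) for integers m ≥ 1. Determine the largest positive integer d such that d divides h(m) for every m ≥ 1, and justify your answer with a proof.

Computing the first values: h(1) = 720 and h(2) = 5040; gcd(720, 5040) = 720, so d ≤ 720.
We prove 720 | m(m + 1)(m + 2)(m + 3)(m + 4)(m + 5) for all m ≥ 1 by induction on m.
Base case (m = 1): h(1) = 720 = 720·(1), so 720 | h(1).
Inductive step: assume the claim holds for m = j, i.e. 720 | h(j). Then
h(j+1) − h(j) = (j+1)·(j+2)·(j+3)·(j+4)·(j+5)·(j+6) − j·(j+1)·(j+2)·(j+3)·(j+4)·(j+5) = (j+1)·(j+2)·(j+3)·(j+4)·(j+5)·[(j+6) − j] = 6·(j+1)·(j+2)·(j+3)·(j+4)·(j+5). The product of 5 consecutive integers is divisible by (5)! = 120, so h(j+1) − h(j) is divisible by 6·120 = 720. By the inductive hypothesis 720 | h(j), hence 720 | h(j+1).
Hence, by induction on m, the claim holds for every m ≥ 1.
Therefore the largest such d is 720.

d = 720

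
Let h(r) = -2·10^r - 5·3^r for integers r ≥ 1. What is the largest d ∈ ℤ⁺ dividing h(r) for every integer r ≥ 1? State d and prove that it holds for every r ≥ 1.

Computing the first values: h(1) = -35 and h(2) = -245; gcd(-35, -245) = 35, so d ≤ 35.
We prove 35 | -2·10^r - 5·3^r for all r ≥ 1 by induction on r.
Base case (r = 1): h(1) = -35 = 35·(-1), so 35 | h(1).
Inductive step: suppose the statement holds for some m ≥ 1, i.e. 35 | h(m). Then
h(m+1) − 10·h(m) = (-2·10^(m+1) - 5·3^(m+1)) − 10·(-2·10^m - 5·3^m) = (-5)·3^m·(3 − 10) = (35)·3^m. Since 35 | h(m) by the inductive hypothesis, 35 | 10·h(m); and 35 | 35 since 35 = 35·1. Therefore 35 | h(m+1).
By induction, the statement is established for all r ≥ 1.
Therefore the largest such d is 35.

d = 35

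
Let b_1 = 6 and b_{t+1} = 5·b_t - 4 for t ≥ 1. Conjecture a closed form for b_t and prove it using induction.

b_t = 5^t + 1

Computing the first terms: b_1 = 6, b_2 = 26, b_3 = 126. This suggests b_t = 5^t + 1.
Base step (t = 1): the formula gives 6 = 6 = b_1.
Suppose the result is true for t = p, so b_p = 5^p + 1.
Then b_{p+1} = 5·b_p - 4 = 5·(5^p + 1) - 4 = 5^(p + 1) + 1,
which is the claimed formula at t = p+1.
By induction, the statement is established for all t ≥ 1.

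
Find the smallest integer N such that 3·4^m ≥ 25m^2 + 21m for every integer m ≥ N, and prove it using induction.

N = 4

At m = 3: 192 < 288, so the inequality fails and N ≥ 4. We prove 3·4^m ≥ 25m^2 + 21m for all m ≥ 4.
Base case (m = 4): 3·4^m = 768 and 25m^2 + 21m = 484, so 768 ≥ 484.
Inductive step: assume the claim holds for m = r, so 3·4^r ≥ 25r^2 + 21r.
Then 3·4^(r + 1) = 4·(3·4^r) ≥ 4·(25r^2 + 21r).
Also, for r ≥ 4 we have 4·(25r^2 + 21r) ≥ 25(r+1)^2 + 21(r+1), since 4·(25r^2 + 21r) − (25(r+1)^2 + 21(r+1)) = 75r^2 + 13r - 46, which is nonnegative for all r ≥ 4.
Combining, 3·4^(r + 1) ≥ 25(r+1)^2 + 21(r+1).
This completes the induction.
Hence the smallest such N is 4.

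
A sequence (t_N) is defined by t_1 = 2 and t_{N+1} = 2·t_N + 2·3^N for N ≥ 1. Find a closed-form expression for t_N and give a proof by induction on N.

t_N = -2^(N + 1) + 2·3^N

Computing the first terms: t_1 = 2, t_2 = 10, t_3 = 38. This suggests t_N = -2^(N + 1) + 2·3^N.
Base step (N = 1): the formula gives 2 = 2 = t_1.
Inductive step: suppose the statement holds for some k ≥ 1, so t_k = -2^(k + 1) + 2·3^k.
Then t_{k+1} = 2·t_k + 2·3^k = 2·(-2^(k + 1) + 2·3^k) + 2·3^k = -2^(k + 2) + 2·3^(k + 1) = -2^((k+1) + 1) + 2·3^(k+1),
which is the claimed formula at N = k+1.
This completes the induction.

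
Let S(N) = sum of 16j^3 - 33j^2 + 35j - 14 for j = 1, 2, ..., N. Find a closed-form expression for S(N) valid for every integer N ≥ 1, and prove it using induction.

S(N) = N(4N^3 - 3N^2 + 5N - 2)

We claim S(N) = N(4N^3 - 3N^2 + 5N - 2) for all N ≥ 1.
When N = 1: S(1) = 4, and the closed form gives 4. They agree.
Inductive step: assume the claim holds for N = j, so S(j) = j(4j^3 - 3j^2 + 5j - 2).
Then S(j+1) = S(j) + (16j^3 + 15j^2 + 17j + 4) = (j(4j^3 - 3j^2 + 5j - 2)) + (16j^3 + 15j^2 + 17j + 4).
Simplifying, S(j+1) = (j + 1)(4j^3 + 9j^2 + 11j + 4) = (j+1)(4(j+1)^3 - 3(j+1)^2 + 5(j+1) - 2),
which is the closed form with N = j+1.
By the principle of mathematical induction, the result holds for all N ≥ 1.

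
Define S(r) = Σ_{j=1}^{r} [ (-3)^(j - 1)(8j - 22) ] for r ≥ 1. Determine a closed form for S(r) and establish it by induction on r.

S(r) = (-3)^r(-2r + 5) - 5

We claim S(r) = (-3)^r(-2r + 5) - 5 for all r ≥ 1.
For the base case r = 1: S(1) = -14, and the closed form gives -14. They agree.
Inductive step: suppose the statement holds for some j ≥ 1, so S(j) = (-3)^j(-2j + 5) - 5.
Then S(j+1) = S(j) + ((-3)^j(8j - 14)) = ((-3)^j(-2j + 5) - 5) + ((-3)^j(8j - 14)).
Simplifying, S(j+1) = 6(-3)^j·j - 9(-3)^j - 5 = (-3)^(j+1)(-2(j+1) + 5) - 5,
which is the closed form with r = j+1.
This completes the induction.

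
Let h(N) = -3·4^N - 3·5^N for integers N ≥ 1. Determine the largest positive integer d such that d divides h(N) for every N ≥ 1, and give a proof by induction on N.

d = 3

Computing the first values: h(1) = -27 and h(2) = -123; gcd(-27, -123) = 3, so d ≤ 3.
We prove 3 | -3·4^N - 3·5^N for all N ≥ 1 by induction on N.
Base step (N = 1): h(1) = -27 = 3·(-9), so 3 | h(1).
Inductive step: assume the claim holds for N = m, i.e. 3 | h(m). Then
h(m+1) − 5·h(m) = (-3·4^(m+1) - 3·5^(m+1)) − 5·(-3·4^m - 3·5^m) = (-3)·4^m·(4 − 5) = (3)·4^m. Since 3 | h(m) by the inductive hypothesis, 3 | 5·h(m); and 3 | 3 since 3 = 3·1. Therefore 3 | h(m+1).
By induction, the statement is established for all N ≥ 1.
Therefore the largest such d is 3.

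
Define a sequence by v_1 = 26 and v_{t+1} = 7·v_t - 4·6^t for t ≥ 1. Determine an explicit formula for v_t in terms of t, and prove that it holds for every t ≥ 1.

v_t = 4·6^t + 2·7^(t - 1)

Computing the first terms: v_1 = 26, v_2 = 158, v_3 = 962. This suggests v_t = 4·6^t + 2·7^(t - 1).
When t = 1: the formula gives 26 = 26 = v_1.
For the inductive step, assume it holds for an arbitrary m ≥ 1, so v_m = 4·6^m + 2·7^(m - 1).
Then v_{m+1} = 7·v_m - 4·6^m = 7·(4·6^m + 2·7^(m - 1)) - 4·6^m = 4·6^(m + 1) + 2·7^m = 4·6^(m+1) + 2·7^((m+1) - 1),
which is the claimed formula at t = m+1.
Hence, by induction on t, the claim holds for every t ≥ 1.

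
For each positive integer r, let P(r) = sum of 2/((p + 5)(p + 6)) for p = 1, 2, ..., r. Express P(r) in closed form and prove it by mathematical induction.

We claim P(r) = r/(3(r + 6)) for all r ≥ 1.
For the base case r = 1: P(1) = 1/21, and the closed form gives 1/21. They agree.
Suppose the result is true for r = p, so P(p) = p/(3(p + 6)).
Then P(p+1) = P(p) + (2/((p + 6)(p + 7))) = (p/(3(p + 6))) + (2/((p + 6)(p + 7))).
Simplifying, P(p+1) = (p + 1)/(3(p + 7)) = (p+1)/(3((p+1) + 6)),
which is the closed form with r = p+1.
By the principle of mathematical induction, the result holds for all r ≥ 1.

P(r) = r/(3(r + 6))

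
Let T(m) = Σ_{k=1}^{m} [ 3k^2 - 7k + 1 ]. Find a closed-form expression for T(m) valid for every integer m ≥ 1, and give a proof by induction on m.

We claim T(m) = m(m^2 - 2m - 2) for all m ≥ 1.
Base step (m = 1): T(1) = -3, and the closed form gives -3. They agree.
Suppose the result is true for m = k, so T(k) = k(k^2 - 2k - 2).
Then T(k+1) = T(k) + (3k^2 - k - 3) = (k(k^2 - 2k - 2)) + (3k^2 - k - 3).
Simplifying, T(k+1) = (k + 1)(k^2 - 3) = (k+1)((k+1)^2 - 2(k+1) - 2),
which is the closed form with m = k+1.
By induction, the statement is established for all m ≥ 1.

T(m) = m(m^2 - 2m - 2)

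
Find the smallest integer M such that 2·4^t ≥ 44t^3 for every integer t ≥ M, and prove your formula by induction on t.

M = 7

At t = 6: 8192 < 9504, so the inequality fails and M ≥ 7. We prove 2·4^t ≥ 44t^3 for all t ≥ 7.
Base case (t = 7): 2·4^t = 32768 and 44t^3 = 15092, so 32768 ≥ 15092.
For the inductive step, assume it holds for an arbitrary m ≥ 7, so 2·4^m ≥ 44m^3.
Then 2·4^(m + 1) = 4·(2·4^m) ≥ 4·(44m^3).
Also, for m ≥ 7 we have 4·(44m^3) ≥ 44(m+1)^3, since 4 ≥ (1 + 1/m)^3 for all m ≥ 7.
Combining, 2·4^(m + 1) ≥ 44(m+1)^3.
By induction, the statement is established for all t ≥ 7.
Hence the smallest such M is 7.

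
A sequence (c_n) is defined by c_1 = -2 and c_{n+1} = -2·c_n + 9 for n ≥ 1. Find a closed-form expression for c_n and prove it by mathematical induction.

c_n = -5(-2)^(n - 1) + 3

Computing the first terms: c_1 = -2, c_2 = 13, c_3 = -17. This suggests c_n = -5(-2)^(n - 1) + 3.
Base step (n = 1): the formula gives -2 = -2 = c_1.
Suppose the result is true for n = k, so c_k = -5(-2)^(k - 1) + 3.
Then c_{k+1} = -2·c_k + 9 = -2·(-5(-2)^(k - 1) + 3) + 9 = -5(-2)^k + 3 = -5(-2)^((k+1) - 1) + 3,
which is the claimed formula at n = k+1.
By the principle of mathematical induction, the result holds for all n ≥ 1.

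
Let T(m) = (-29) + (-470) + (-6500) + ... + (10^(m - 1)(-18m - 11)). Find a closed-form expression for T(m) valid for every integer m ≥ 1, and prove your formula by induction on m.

We claim T(m) = -10^m(2m + 1) + 1 for all m ≥ 1.
When m = 1: T(1) = -29, and the closed form gives -29. They agree.
For the inductive step, assume it holds for an arbitrary i ≥ 1, so T(i) = -10^i(2i + 1) + 1.
Then T(i+1) = T(i) + (10^i(-18i - 29)) = (-10^i(2i + 1) + 1) + (10^i(-18i - 29)).
Simplifying, T(i+1) = -20·10^i·i - 30·10^i + 1 = -10^(i+1)(2(i+1) + 1) + 1,
which is the closed form with m = i+1.
Hence, by induction on m, the claim holds for every m ≥ 1.

T(m) = -10^m(2m + 1) + 1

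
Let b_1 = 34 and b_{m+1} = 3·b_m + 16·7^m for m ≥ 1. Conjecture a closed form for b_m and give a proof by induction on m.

b_m = 2·3^m + 4·7^m

Computing the first terms: b_1 = 34, b_2 = 214, b_3 = 1426. This suggests b_m = 2·3^m + 4·7^m.
Base step (m = 1): the formula gives 34 = 34 = b_1.
Inductive step: assume the claim holds for m = r, so b_r = 2·3^r + 4·7^r.
Then b_{r+1} = 3·b_r + 16·7^r = 3·(2·3^r + 4·7^r) + 16·7^r = 2·3^(r + 1) + 4·7^(r + 1),
which is the claimed formula at m = r+1.
Hence, by induction on m, the claim holds for every m ≥ 1.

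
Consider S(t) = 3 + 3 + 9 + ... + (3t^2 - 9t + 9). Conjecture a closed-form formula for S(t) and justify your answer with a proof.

We claim S(t) = t(t^2 - 3t + 5) for all t ≥ 1.
When t = 1: S(1) = 3, and the closed form gives 3. They agree.
Inductive step: suppose the statement holds for some r ≥ 1, so S(r) = r(r^2 - 3r + 5).
Then S(r+1) = S(r) + (3r^2 - 3r + 3) = (r(r^2 - 3r + 5)) + (3r^2 - 3r + 3).
Simplifying, S(r+1) = (r + 1)(r^2 - r + 3) = (r+1)((r+1)^2 - 3(r+1) + 5),
which is the closed form with t = r+1.
By induction, the statement is established for all t ≥ 1.

S(t) = t(t^2 - 3t + 5)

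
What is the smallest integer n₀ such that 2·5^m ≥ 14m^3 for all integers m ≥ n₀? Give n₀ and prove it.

n₀ = 4

At m = 3: 250 < 378, so the inequality fails and n₀ ≥ 4. We prove 2·5^m ≥ 14m^3 for all m ≥ 4.
Base step (m = 4): 2·5^m = 1250 and 14m^3 = 896, so 1250 ≥ 896.
Inductive step: assume the claim holds for m = j, so 2·5^j ≥ 14j^3.
Then 2·5^(j + 1) = 5·(2·5^j) ≥ 5·(14j^3).
Also, for j ≥ 4 we have 5·(14j^3) ≥ 14(j+1)^3, since 5 ≥ (1 + 1/j)^3 for all j ≥ 4.
Combining, 2·5^(j + 1) ≥ 14(j+1)^3.
By the principle of mathematical induction, the result holds for all m ≥ 4.
Hence the smallest such n₀ is 4.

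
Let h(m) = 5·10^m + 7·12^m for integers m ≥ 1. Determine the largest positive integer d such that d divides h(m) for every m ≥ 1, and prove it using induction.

Computing the first values: h(1) = 134 and h(2) = 1508; gcd(134, 1508) = 2, so d ≤ 2.
We prove 2 | 5·10^m + 7·12^m for all m ≥ 1 by induction on m.
When m = 1: h(1) = 134 = 2·(67), so 2 | h(1).
Inductive step: assume the claim holds for m = r, i.e. 2 | h(r). Then
h(r+1) − 12·h(r) = (5·10^(r+1) + 7·12^(r+1)) − 12·(5·10^r + 7·12^r) = (5)·10^r·(10 − 12) = (-10)·10^r. Since 2 | h(r) by the inductive hypothesis, 2 | 12·h(r); and 2 | -10 since -10 = 2·-5. Therefore 2 | h(r+1).
This completes the induction.
Therefore the largest such d is 2.

d = 2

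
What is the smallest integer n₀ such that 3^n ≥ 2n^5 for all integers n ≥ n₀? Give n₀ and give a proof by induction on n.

n₀ = 12

At n = 11: 177147 < 322102, so the inequality fails and n₀ ≥ 12. We prove 3^n ≥ 2n^5 for all n ≥ 12.
Base case (n = 12): 3^n = 531441 and 2n^5 = 497664, so 531441 ≥ 497664.
Inductive step: assume the claim holds for n = i, so 3^i ≥ 2i^5.
Then 3^(i + 1) = 3·(3^i) ≥ 3·(2i^5).
Also, for i ≥ 12 we have 3·(2i^5) ≥ 2(i+1)^5, since 3 ≥ (1 + 1/i)^5 for all i ≥ 12.
Combining, 3^(i + 1) ≥ 2(i+1)^5.
By the principle of mathematical induction, the result holds for all n ≥ 12.
Hence the smallest such n₀ is 12.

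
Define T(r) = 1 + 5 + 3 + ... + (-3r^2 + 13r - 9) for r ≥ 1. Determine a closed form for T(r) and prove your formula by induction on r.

We claim T(r) = -r(r^2 - 5r + 3) for all r ≥ 1.
When r = 1: T(1) = 1, and the closed form gives 1. They agree.
Inductive step: suppose the statement holds for some k ≥ 1, so T(k) = k(-k^2 + 5k - 3).
Then T(k+1) = T(k) + (-3k^2 + 7k + 1) = (k(-k^2 + 5k - 3)) + (-3k^2 + 7k + 1).
Simplifying, T(k+1) = -(k + 1)(k^2 - 3k - 1) = -(k+1)((k+1)^2 - 5(k+1) + 3),
which is the closed form with r = k+1.
This completes the induction.

T(r) = -r(r^2 - 5r + 3)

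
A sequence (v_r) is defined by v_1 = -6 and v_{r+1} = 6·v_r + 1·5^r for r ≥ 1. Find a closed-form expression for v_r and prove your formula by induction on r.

v_r = -5^r - 6^(r - 1)

Computing the first terms: v_1 = -6, v_2 = -31, v_3 = -161. This suggests v_r = -5^r - 6^(r - 1).
Base case (r = 1): the formula gives -6 = -6 = v_1.
Suppose the result is true for r = m, so v_m = -5^m - 6^(m - 1).
Then v_{m+1} = 6·v_m + 1·5^m = 6·(-5^m - 6^(m - 1)) + 1·5^m = -5^(m + 1) - 6^m = -5^(m+1) - 6^((m+1) - 1),
which is the claimed formula at r = m+1.
By the principle of mathematical induction, the result holds for all r ≥ 1.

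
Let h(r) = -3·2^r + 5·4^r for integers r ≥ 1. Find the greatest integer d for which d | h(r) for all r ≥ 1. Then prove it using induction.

Computing the first values: h(1) = 14 and h(2) = 68; gcd(14, 68) = 2, so d ≤ 2.
We prove 2 | -3·2^r + 5·4^r for all r ≥ 1 by induction on r.
When r = 1: h(1) = 14 = 2·(7), so 2 | h(1).
Suppose the result is true for r = i, i.e. 2 | h(i). Then
h(i+1) − 4·h(i) = (-3·2^(i+1) + 5·4^(i+1)) − 4·(-3·2^i + 5·4^i) = (-3)·2^i·(2 − 4) = (6)·2^i. Since 2 | h(i) by the inductive hypothesis, 2 | 4·h(i); and 2 | 6 since 6 = 2·3. Therefore 2 | h(i+1).
Hence, by induction on r, the claim holds for every r ≥ 1.
Therefore the largest such d is 2.

d = 2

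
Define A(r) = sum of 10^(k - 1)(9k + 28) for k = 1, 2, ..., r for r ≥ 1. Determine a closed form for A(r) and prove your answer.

A(r) = 10^r(r + 3) - 3

We claim A(r) = 10^r(r + 3) - 3 for all r ≥ 1.
Base step (r = 1): A(1) = 37, and the closed form gives 37. They agree.
For the inductive step, assume it holds for an arbitrary k ≥ 1, so A(k) = 10^k(k + 3) - 3.
Then A(k+1) = A(k) + (10^k(9k + 37)) = (10^k(k + 3) - 3) + (10^k(9k + 37)).
Simplifying, A(k+1) = 10·10^k·k + 40·10^k - 3 = 10^(k+1)((k+1) + 3) - 3,
which is the closed form with r = k+1.
By induction, the statement is established for all r ≥ 1.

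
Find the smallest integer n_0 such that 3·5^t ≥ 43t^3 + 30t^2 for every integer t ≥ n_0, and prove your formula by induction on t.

At t = 4: 1875 < 3232, so the inequality fails and n_0 ≥ 5. We prove 3·5^t ≥ 43t^3 + 30t^2 for all t ≥ 5.
When t = 5: 3·5^t = 9375 and 43t^3 + 30t^2 = 6125, so 9375 ≥ 6125.
Inductive step: assume the claim holds for t = i, so 3·5^i ≥ 43i^3 + 30i^2.
Then 3·5^(i + 1) = 5·(3·5^i) ≥ 5·(43i^3 + 30i^2).
Also, for i ≥ 5 we have 5·(43i^3 + 30i^2) ≥ 43(i+1)^3 + 30(i+1)^2, since 5·(43i^3 + 30i^2) − (43(i+1)^3 + 30(i+1)^2) = 172i^3 - 9i^2 - 189i - 73, which is nonnegative for all i ≥ 5.
Combining, 3·5^(i + 1) ≥ 43(i+1)^3 + 30(i+1)^2.
Hence, by induction on t, the claim holds for every t ≥ 5.
Hence the smallest such n_0 is 5.

n_0 = 5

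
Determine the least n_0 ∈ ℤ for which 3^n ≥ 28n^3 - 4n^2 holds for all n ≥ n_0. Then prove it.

n_0 = 10

At n = 9: 19683 < 20088, so the inequality fails and n_0 ≥ 10. We prove 3^n ≥ 28n^3 - 4n^2 for all n ≥ 10.
For the base case n = 10: 3^n = 59049 and 28n^3 - 4n^2 = 27600, so 59049 ≥ 27600.
Inductive step: suppose the statement holds for some i ≥ 10, so 3^i ≥ 28i^3 - 4i^2.
Then 3^(i + 1) = 3·(3^i) ≥ 3·(28i^3 - 4i^2).
Also, for i ≥ 10 we have 3·(28i^3 - 4i^2) ≥ 28(i+1)^3 - 4(i+1)^2, since 3·(28i^3 - 4i^2) − (28(i+1)^3 - 4(i+1)^2) = 56i^3 - 92i^2 - 76i - 24, which is nonnegative for all i ≥ 10.
Combining, 3^(i + 1) ≥ 28(i+1)^3 - 4(i+1)^2.
By induction, the statement is established for all n ≥ 10.
Hence the smallest such n_0 is 10.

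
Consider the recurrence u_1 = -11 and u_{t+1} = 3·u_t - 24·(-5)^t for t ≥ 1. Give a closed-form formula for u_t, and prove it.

u_t = 3(-5)^t + 4·3^(t - 1)

Computing the first terms: u_1 = -11, u_2 = 87, u_3 = -339. This suggests u_t = 3(-5)^t + 4·3^(t - 1).
Base case (t = 1): the formula gives -11 = -11 = u_1.
Inductive step: assume the claim holds for t = k, so u_k = 3(-5)^k + 4·3^(k - 1).
Then u_{k+1} = 3·u_k - 24·(-5)^k = 3·(3(-5)^k + 4·3^(k - 1)) - 24·(-5)^k = 3(-5)^(k + 1) + 4·3^k = 3(-5)^(k+1) + 4·3^((k+1) - 1),
which is the claimed formula at t = k+1.
By the principle of mathematical induction, the result holds for all t ≥ 1.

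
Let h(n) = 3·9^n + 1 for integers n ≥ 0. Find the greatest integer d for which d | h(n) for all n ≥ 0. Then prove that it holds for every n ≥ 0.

Computing the first values: h(0) = 4 and h(1) = 28; gcd(4, 28) = 4, so d ≤ 4.
We prove 4 | 3·9^n + 1 for all n ≥ 0 by induction on n.
For the base case n = 0: h(0) = 4 = 4·(1), so 4 | h(0).
Suppose the result is true for n = p, i.e. 4 | h(p). Then
h(p+1) = 3·9^(p+1) + 1 = 9·(3·9^p + 1) - 8 = 9·h(p) - 8. The first term is divisible by 4 by the inductive hypothesis, and -8 is divisible by 4. Hence 4 | h(p+1).
By the principle of mathematical induction, the result holds for all n ≥ 0.
Therefore the largest such d is 4.

d = 4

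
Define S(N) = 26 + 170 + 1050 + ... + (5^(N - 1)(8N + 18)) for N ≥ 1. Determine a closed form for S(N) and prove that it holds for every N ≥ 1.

S(N) = 2·5^N(N + 2) - 4

We claim S(N) = 2·5^N(N + 2) - 4 for all N ≥ 1.
Base step (N = 1): S(1) = 26, and the closed form gives 26. They agree.
Suppose the result is true for N = j, so S(j) = 2·5^j(j + 2) - 4.
Then S(j+1) = S(j) + (5^j(8j + 26)) = (2·5^j(j + 2) - 4) + (5^j(8j + 26)).
Simplifying, S(j+1) = 10·5^j·j + 30·5^j - 4 = 2·5^(j+1)((j+1) + 2) - 4,
which is the closed form with N = j+1.
By the principle of mathematical induction, the result holds for all N ≥ 1.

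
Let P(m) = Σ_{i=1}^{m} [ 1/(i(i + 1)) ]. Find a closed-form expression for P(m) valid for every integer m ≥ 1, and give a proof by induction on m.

P(m) = m/(m + 1)

We claim P(m) = m/(m + 1) for all m ≥ 1.
For the base case m = 1: P(1) = 1/2, and the closed form gives 1/2. They agree.
Inductive step: suppose the statement holds for some i ≥ 1, so P(i) = i/(i + 1).
Then P(i+1) = P(i) + (1/((i + 1)(i + 2))) = (i/(i + 1)) + (1/((i + 1)(i + 2))).
Simplifying, P(i+1) = (i + 1)/(i + 2) = (i+1)/((i+1) + 1),
which is the closed form with m = i+1.
Hence, by induction on m, the claim holds for every m ≥ 1.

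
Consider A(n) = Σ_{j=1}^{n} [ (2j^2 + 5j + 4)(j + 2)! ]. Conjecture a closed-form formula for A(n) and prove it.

We claim A(n) = (2n + 1)(n + 3)! - 6 for all n ≥ 1.
Base case (n = 1): A(1) = 66, and the closed form gives 66. They agree.
For the inductive step, assume it holds for an arbitrary j ≥ 1, so A(j) = (2j + 1)(j + 3)! - 6.
Then A(j+1) = A(j) + ((2j^2 + 9j + 11)(j + 3)!) = ((2j + 1)(j + 3)! - 6) + ((2j^2 + 9j + 11)(j + 3)!).
Simplifying, A(j+1) = (2(j+1) + 1)((j+1) + 3)! - 6,
which is the closed form with n = j+1.
Hence, by induction on n, the claim holds for every n ≥ 1.

A(n) = (2n + 1)(n + 3)! - 6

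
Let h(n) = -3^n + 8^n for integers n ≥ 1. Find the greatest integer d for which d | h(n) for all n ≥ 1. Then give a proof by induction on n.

d = 5

Computing the first values: h(1) = 5 and h(2) = 55; gcd(5, 55) = 5, so d ≤ 5.
We prove 5 | -3^n + 8^n for all n ≥ 1 by induction on n.
When n = 1: h(1) = 5 = 5·(1), so 5 | h(1).
Inductive step: assume the claim holds for n = j, i.e. 5 | h(j). Then
8^{j+1} − 3^{j+1} = 8·8^j − 3·3^j = 8·(8^j − 3^j) + (5)·3^j. The first term is divisible by 5 by the inductive hypothesis, and the second term (5)·3^j is divisible by 5 since 5 | 5. Hence 5 | h(j+1).
By induction, the statement is established for all n ≥ 1.
Therefore the largest such d is 5.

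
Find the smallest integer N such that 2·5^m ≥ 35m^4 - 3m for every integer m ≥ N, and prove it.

At m = 6: 31250 < 45342, so the inequality fails and N ≥ 7. We prove 2·5^m ≥ 35m^4 - 3m for all m ≥ 7.
Base step (m = 7): 2·5^m = 156250 and 35m^4 - 3m = 84014, so 156250 ≥ 84014.
For the inductive step, assume it holds for an arbitrary p ≥ 7, so 2·5^p ≥ 35p^4 - 3p.
Then 2·5^(p + 1) = 5·(2·5^p) ≥ 5·(35p^4 - 3p).
Also, for p ≥ 7 we have 5·(35p^4 - 3p) ≥ 35(p+1)^4 - 3(p+1), since 5·(35p^4 - 3p) − (35(p+1)^4 - 3(p+1)) = 140p^4 - 140p^3 - 210p^2 - 152p - 32, which is nonnegative for all p ≥ 7.
Combining, 2·5^(p + 1) ≥ 35(p+1)^4 - 3(p+1).
This completes the induction.
Hence the smallest such N is 7.

N = 7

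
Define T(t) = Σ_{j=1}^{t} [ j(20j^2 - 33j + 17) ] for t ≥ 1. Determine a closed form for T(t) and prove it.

T(t) = t(t + 1)(5t^2 - 6t + 3)

We claim T(t) = t(t + 1)(5t^2 - 6t + 3) for all t ≥ 1.
When t = 1: T(1) = 4, and the closed form gives 4. They agree.
Inductive step: assume the claim holds for t = j, so T(j) = j(5j^3 - j^2 - 3j + 3).
Then T(j+1) = T(j) + (20j^3 + 27j^2 + 11j + 4) = (j(5j^3 - j^2 - 3j + 3)) + (20j^3 + 27j^2 + 11j + 4).
Simplifying, T(j+1) = (j + 1)(j + 2)(5j^2 + 4j + 2) = (j+1)((j+1) + 1)(5(j+1)^2 - 6(j+1) + 3),
which is the closed form with t = j+1.
By the principle of mathematical induction, the result holds for all t ≥ 1.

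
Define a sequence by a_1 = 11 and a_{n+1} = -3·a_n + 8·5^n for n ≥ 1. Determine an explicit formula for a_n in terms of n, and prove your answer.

a_n = -2(-3)^n + 5^n

Computing the first terms: a_1 = 11, a_2 = 7, a_3 = 179. This suggests a_n = -2(-3)^n + 5^n.
For the base case n = 1: the formula gives 11 = 11 = a_1.
Inductive step: assume the claim holds for n = i, so a_i = -2(-3)^i + 5^i.
Then a_{i+1} = -3·a_i + 8·5^i = -3·(-2(-3)^i + 5^i) + 8·5^i = -2(-3)^(i + 1) + 5^(i + 1),
which is the claimed formula at n = i+1.
By induction, the statement is established for all n ≥ 1.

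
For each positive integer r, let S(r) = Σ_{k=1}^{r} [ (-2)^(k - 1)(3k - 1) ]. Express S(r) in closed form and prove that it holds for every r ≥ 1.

We claim S(r) = -(-2)^r·r for all r ≥ 1.
Base case (r = 1): S(1) = 2, and the closed form gives 2. They agree.
Suppose the result is true for r = k, so S(k) = -(-2)^k·k.
Then S(k+1) = S(k) + ((-2)^k(3k + 2)) = (-(-2)^k·k) + ((-2)^k(3k + 2)).
Simplifying, S(k+1) = 2(-2)^k(k + 1) = -(-2)^(k+1)·(k+1),
which is the closed form with r = k+1.
Hence, by induction on r, the claim holds for every r ≥ 1.

S(r) = -(-2)^r·r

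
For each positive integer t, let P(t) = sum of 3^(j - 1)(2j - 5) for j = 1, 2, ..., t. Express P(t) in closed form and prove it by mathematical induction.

P(t) = 3^t(t - 3) + 3

We claim P(t) = 3^t(t - 3) + 3 for all t ≥ 1.
When t = 1: P(1) = -3, and the closed form gives -3. They agree.
Inductive step: suppose the statement holds for some j ≥ 1, so P(j) = 3^j(j - 3) + 3.
Then P(j+1) = P(j) + (3^j(2j - 3)) = (3^j(j - 3) + 3) + (3^j(2j - 3)).
Simplifying, P(j+1) = 3·3^j·j - 6·3^j + 3 = 3^(j+1)((j+1) - 3) + 3,
which is the closed form with t = j+1.
This completes the induction.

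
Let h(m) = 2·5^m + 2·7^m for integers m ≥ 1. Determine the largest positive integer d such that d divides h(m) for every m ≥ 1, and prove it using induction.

d = 4

Computing the first values: h(1) = 24 and h(2) = 148; gcd(24, 148) = 4, so d ≤ 4.
We prove 4 | 2·5^m + 2·7^m for all m ≥ 1 by induction on m.
When m = 1: h(1) = 24 = 4·(6), so 4 | h(1).
Inductive step: assume the claim holds for m = j, i.e. 4 | h(j). Then
h(j+1) − 7·h(j) = (2·5^(j+1) + 2·7^(j+1)) − 7·(2·5^j + 2·7^j) = (2)·5^j·(5 − 7) = (-4)·5^j. Since 4 | h(j) by the inductive hypothesis, 4 | 7·h(j); and 4 | -4 since -4 = 4·-1. Therefore 4 | h(j+1).
By the principle of mathematical induction, the result holds for all m ≥ 1.
Therefore the largest such d is 4.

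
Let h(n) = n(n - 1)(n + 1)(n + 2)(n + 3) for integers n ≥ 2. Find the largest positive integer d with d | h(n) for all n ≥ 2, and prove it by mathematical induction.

d = 120

Computing the first values: h(2) = 120 and h(3) = 720; gcd(120, 720) = 120, so d ≤ 120.
We prove 120 | n(n - 1)(n + 1)(n + 2)(n + 3) for all n ≥ 2 by induction on n.
For the base case n = 2: h(2) = 120 = 120·(1), so 120 | h(2).
Suppose the result is true for n = p, i.e. 120 | h(p). Then
h(p+1) − h(p) = p·(p+1)·(p+2)·(p+3)·(p+4) − (p-1)·p·(p+1)·(p+2)·(p+3) = p·(p+1)·(p+2)·(p+3)·[(p+4) − (p-1)] = 5·p·(p+1)·(p+2)·(p+3). The product of 4 consecutive integers is divisible by (4)! = 24, so h(p+1) − h(p) is divisible by 5·24 = 120. By the inductive hypothesis 120 | h(p), hence 120 | h(p+1).
This completes the induction.
Therefore the largest such d is 120.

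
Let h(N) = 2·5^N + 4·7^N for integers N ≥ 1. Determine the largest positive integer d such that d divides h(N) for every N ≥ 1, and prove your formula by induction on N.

d = 2

Computing the first values: h(1) = 38 and h(2) = 246; gcd(38, 246) = 2, so d ≤ 2.
We prove 2 | 2·5^N + 4·7^N for all N ≥ 1 by induction on N.
Base case (N = 1): h(1) = 38 = 2·(19), so 2 | h(1).
Suppose the result is true for N = j, i.e. 2 | h(j). Then
h(j+1) − 7·h(j) = (2·5^(j+1) + 4·7^(j+1)) − 7·(2·5^j + 4·7^j) = (2)·5^j·(5 − 7) = (-4)·5^j. Since 2 | h(j) by the inductive hypothesis, 2 | 7·h(j); and 2 | -4 since -4 = 2·-2. Therefore 2 | h(j+1).
This completes the induction.
Therefore the largest such d is 2.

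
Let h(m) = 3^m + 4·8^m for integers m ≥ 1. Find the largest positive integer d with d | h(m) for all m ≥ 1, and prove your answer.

d = 5

Computing the first values: h(1) = 35 and h(2) = 265; gcd(35, 265) = 5, so d ≤ 5.
We prove 5 | 3^m + 4·8^m for all m ≥ 1 by induction on m.
Base case (m = 1): h(1) = 35 = 5·(7), so 5 | h(1).
Suppose the result is true for m = i, i.e. 5 | h(i). Then
h(i+1) − 8·h(i) = (3^(i+1) + 4·8^(i+1)) − 8·(3^i + 4·8^i) = (1)·3^i·(3 − 8) = (-5)·3^i. Since 5 | h(i) by the inductive hypothesis, 5 | 8·h(i); and 5 | -5 since -5 = 5·-1. Therefore 5 | h(i+1).
Hence, by induction on m, the claim holds for every m ≥ 1.
Therefore the largest such d is 5.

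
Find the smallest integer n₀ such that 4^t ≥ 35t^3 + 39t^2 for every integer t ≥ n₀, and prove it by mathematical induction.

At t = 6: 4096 < 8964, so the inequality fails and n₀ ≥ 7. We prove 4^t ≥ 35t^3 + 39t^2 for all t ≥ 7.
When t = 7: 4^t = 16384 and 35t^3 + 39t^2 = 13916, so 16384 ≥ 13916.
For the inductive step, assume it holds for an arbitrary j ≥ 7, so 4^j ≥ 35j^3 + 39j^2.
Then 4^(j + 1) = 4·(4^j) ≥ 4·(35j^3 + 39j^2).
Also, for j ≥ 7 we have 4·(35j^3 + 39j^2) ≥ 35(j+1)^3 + 39(j+1)^2, since 4·(35j^3 + 39j^2) − (35(j+1)^3 + 39(j+1)^2) = 105j^3 + 12j^2 - 183j - 74, which is nonnegative for all j ≥ 7.
Combining, 4^(j + 1) ≥ 35(j+1)^3 + 39(j+1)^2.
By induction, the statement is established for all t ≥ 7.
Hence the smallest such n₀ is 7.

n₀ = 7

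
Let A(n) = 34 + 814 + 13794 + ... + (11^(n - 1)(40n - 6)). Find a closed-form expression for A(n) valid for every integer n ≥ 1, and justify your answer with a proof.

We claim A(n) = 11^n(4n - 1) + 1 for all n ≥ 1.
When n = 1: A(1) = 34, and the closed form gives 34. They agree.
For the inductive step, assume it holds for an arbitrary r ≥ 1, so A(r) = 11^r(4r - 1) + 1.
Then A(r+1) = A(r) + (11^r(40r + 34)) = (11^r(4r - 1) + 1) + (11^r(40r + 34)).
Simplifying, A(r+1) = 44·11^r·r + 33·11^r + 1 = 11^(r+1)(4(r+1) - 1) + 1,
which is the closed form with n = r+1.
By induction, the statement is established for all n ≥ 1.

A(n) = 11^n(4n - 1) + 1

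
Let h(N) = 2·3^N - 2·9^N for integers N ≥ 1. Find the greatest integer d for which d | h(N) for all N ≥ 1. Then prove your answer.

Computing the first values: h(1) = -12 and h(2) = -144; gcd(-12, -144) = 12, so d ≤ 12.
We prove 12 | 2·3^N - 2·9^N for all N ≥ 1 by induction on N.
For the base case N = 1: h(1) = -12 = 12·(-1), so 12 | h(1).
For the inductive step, assume it holds for an arbitrary k ≥ 1, i.e. 12 | h(k). Then
h(k+1) − 9·h(k) = (2·3^(k+1) - 2·9^(k+1)) − 9·(2·3^k - 2·9^k) = (2)·3^k·(3 − 9) = (-12)·3^k. Since 12 | h(k) by the inductive hypothesis, 12 | 9·h(k); and 12 | -12 since -12 = 12·-1. Therefore 12 | h(k+1).
By induction, the statement is established for all N ≥ 1.
Therefore the largest such d is 12.

d = 12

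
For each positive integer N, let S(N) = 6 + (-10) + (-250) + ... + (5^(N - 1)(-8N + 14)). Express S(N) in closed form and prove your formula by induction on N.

We claim S(N) = 2·5^N(-N + 2) - 4 for all N ≥ 1.
For the base case N = 1: S(1) = 6, and the closed form gives 6. They agree.
Suppose the result is true for N = r, so S(r) = 2·5^r(-r + 2) - 4.
Then S(r+1) = S(r) + (5^r(-8r + 6)) = (2·5^r(-r + 2) - 4) + (5^r(-8r + 6)).
Simplifying, S(r+1) = -10·5^r·r + 10·5^r - 4 = 2·5^(r+1)(-(r+1) + 2) - 4,
which is the closed form with N = r+1.
By induction, the statement is established for all N ≥ 1.

S(N) = 2·5^N(-N + 2) - 4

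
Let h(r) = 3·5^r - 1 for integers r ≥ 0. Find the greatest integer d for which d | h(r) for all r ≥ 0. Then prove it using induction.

Computing the first values: h(0) = 2 and h(1) = 14; gcd(2, 14) = 2, so d ≤ 2.
We prove 2 | 3·5^r - 1 for all r ≥ 0 by induction on r.
Base step (r = 0): h(0) = 2 = 2·(1), so 2 | h(0).
Inductive step: suppose the statement holds for some m ≥ 0, i.e. 2 | h(m). Then
h(m+1) = 3·5^(m+1) - 1 = 5·(3·5^m - 1) + 4 = 5·h(m) + 4. The first term is divisible by 2 by the inductive hypothesis, and 4 is divisible by 2. Hence 2 | h(m+1).
Hence, by induction on r, the claim holds for every r ≥ 0.
Therefore the largest such d is 2.

d = 2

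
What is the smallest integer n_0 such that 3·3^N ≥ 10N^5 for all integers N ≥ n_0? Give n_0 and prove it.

n_0 = 13

At N = 12: 1594323 < 2488320, so the inequality fails and n_0 ≥ 13. We prove 3·3^N ≥ 10N^5 for all N ≥ 13.
Base step (N = 13): 3·3^N = 4782969 and 10N^5 = 3712930, so 4782969 ≥ 3712930.
Inductive step: assume the claim holds for N = p, so 3·3^p ≥ 10p^5.
Then 3·3^(p + 1) = 3·(3·3^p) ≥ 3·(10p^5).
Also, for p ≥ 13 we have 3·(10p^5) ≥ 10(p+1)^5, since 3 ≥ (1 + 1/p)^5 for all p ≥ 13.
Combining, 3·3^(p + 1) ≥ 10(p+1)^5.
This completes the induction.
Hence the smallest such n_0 is 13.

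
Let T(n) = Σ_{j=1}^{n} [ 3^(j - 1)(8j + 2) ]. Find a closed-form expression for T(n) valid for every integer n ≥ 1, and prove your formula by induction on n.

We claim T(n) = 3^n(4n - 1) + 1 for all n ≥ 1.
Base step (n = 1): T(1) = 10, and the closed form gives 10. They agree.
For the inductive step, assume it holds for an arbitrary j ≥ 1, so T(j) = 3^j(4j - 1) + 1.
Then T(j+1) = T(j) + (3^j(8j + 10)) = (3^j(4j - 1) + 1) + (3^j(8j + 10)).
Simplifying, T(j+1) = 12·3^j·j + 9·3^j + 1 = 3^(j+1)(4(j+1) - 1) + 1,
which is the closed form with n = j+1.
By induction, the statement is established for all n ≥ 1.

T(n) = 3^n(4n - 1) + 1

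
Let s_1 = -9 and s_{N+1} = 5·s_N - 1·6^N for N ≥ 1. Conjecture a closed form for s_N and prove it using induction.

Computing the first terms: s_1 = -9, s_2 = -51, s_3 = -291. This suggests s_N = -3·5^(N - 1) - 6^N.
Base step (N = 1): the formula gives -9 = -9 = s_1.
Inductive step: assume the claim holds for N = k, so s_k = -3·5^(k - 1) - 6^k.
Then s_{k+1} = 5·s_k - 1·6^k = 5·(-3·5^(k - 1) - 6^k) - 1·6^k = -3·5^k - 6^(k + 1) = -3·5^((k+1) - 1) - 6^(k+1),
which is the claimed formula at N = k+1.
Hence, by induction on N, the claim holds for every N ≥ 1.

s_N = -3·5^(N - 1) - 6^N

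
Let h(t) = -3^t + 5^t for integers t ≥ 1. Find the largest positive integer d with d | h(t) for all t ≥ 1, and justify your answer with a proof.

d = 2

Computing the first values: h(1) = 2 and h(2) = 16; gcd(2, 16) = 2, so d ≤ 2.
We prove 2 | -3^t + 5^t for all t ≥ 1 by induction on t.
Base case (t = 1): h(1) = 2 = 2·(1), so 2 | h(1).
For the inductive step, assume it holds for an arbitrary i ≥ 1, i.e. 2 | h(i). Then
5^{i+1} − 3^{i+1} = 5·5^i − 3·3^i = 5·(5^i − 3^i) + (2)·3^i. The first term is divisible by 2 by the inductive hypothesis, and the second term (2)·3^i is divisible by 2 since 2 | 2. Hence 2 | h(i+1).
This completes the induction.
Therefore the largest such d is 2.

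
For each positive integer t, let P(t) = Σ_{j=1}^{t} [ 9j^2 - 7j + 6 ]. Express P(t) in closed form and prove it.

We claim P(t) = t(3t^2 + t + 4) for all t ≥ 1.
Base step (t = 1): P(1) = 8, and the closed form gives 8. They agree.
Inductive step: suppose the statement holds for some j ≥ 1, so P(j) = j(3j^2 + j + 4).
Then P(j+1) = P(j) + (9j^2 + 11j + 8) = (j(3j^2 + j + 4)) + (9j^2 + 11j + 8).
Simplifying, P(j+1) = (j + 1)(3j^2 + 7j + 8) = (j+1)(3(j+1)^2 + (j+1) + 4),
which is the closed form with t = j+1.
Hence, by induction on t, the claim holds for every t ≥ 1.

P(t) = t(3t^2 + t + 4)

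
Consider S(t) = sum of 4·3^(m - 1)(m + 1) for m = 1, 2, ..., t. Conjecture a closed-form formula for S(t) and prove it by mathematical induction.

S(t) = 3^t(2t + 1) - 1

We claim S(t) = 3^t(2t + 1) - 1 for all t ≥ 1.
When t = 1: S(1) = 8, and the closed form gives 8. They agree.
Inductive step: suppose the statement holds for some m ≥ 1, so S(m) = 3^m(2m + 1) - 1.
Then S(m+1) = S(m) + (4·3^m(m + 2)) = (3^m(2m + 1) - 1) + (4·3^m(m + 2)).
Simplifying, S(m+1) = 6·3^m·m + 9·3^m - 1 = 3^(m+1)(2(m+1) + 1) - 1,
which is the closed form with t = m+1.
By induction, the statement is established for all t ≥ 1.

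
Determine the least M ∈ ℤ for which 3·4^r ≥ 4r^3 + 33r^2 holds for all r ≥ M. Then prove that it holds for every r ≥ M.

At r = 4: 768 < 784, so the inequality fails and M ≥ 5. We prove 3·4^r ≥ 4r^3 + 33r^2 for all r ≥ 5.
Base step (r = 5): 3·4^r = 3072 and 4r^3 + 33r^2 = 1325, so 3072 ≥ 1325.
Inductive step: suppose the statement holds for some j ≥ 5, so 3·4^j ≥ 4j^3 + 33j^2.
Then 3·4^(j + 1) = 4·(3·4^j) ≥ 4·(4j^3 + 33j^2).
Also, for j ≥ 5 we have 4·(4j^3 + 33j^2) ≥ 4(j+1)^3 + 33(j+1)^2, since 4·(4j^3 + 33j^2) − (4(j+1)^3 + 33(j+1)^2) = 12j^3 + 87j^2 - 78j - 37, which is nonnegative for all j ≥ 5.
Combining, 3·4^(j + 1) ≥ 4(j+1)^3 + 33(j+1)^2.
Hence, by induction on r, the claim holds for every r ≥ 5.
Hence the smallest such M is 5.

M = 5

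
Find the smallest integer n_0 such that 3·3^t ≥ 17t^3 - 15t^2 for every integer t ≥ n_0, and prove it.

n_0 = 7

At t = 6: 2187 < 3132, so the inequality fails and n_0 ≥ 7. We prove 3·3^t ≥ 17t^3 - 15t^2 for all t ≥ 7.
For the base case t = 7: 3·3^t = 6561 and 17t^3 - 15t^2 = 5096, so 6561 ≥ 5096.
Inductive step: suppose the statement holds for some r ≥ 7, so 3·3^r ≥ 17r^3 - 15r^2.
Then 3·3^(r + 1) = 3·(3·3^r) ≥ 3·(17r^3 - 15r^2).
Also, for r ≥ 7 we have 3·(17r^3 - 15r^2) ≥ 17(r+1)^3 - 15(r+1)^2, since 3·(17r^3 - 15r^2) − (17(r+1)^3 - 15(r+1)^2) = 34r^3 - 81r^2 - 21r - 2, which is nonnegative for all r ≥ 7.
Combining, 3·3^(r + 1) ≥ 17(r+1)^3 - 15(r+1)^2.
This completes the induction.
Hence the smallest such n_0 is 7.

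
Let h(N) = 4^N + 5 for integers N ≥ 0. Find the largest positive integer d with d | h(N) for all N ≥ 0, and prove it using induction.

Computing the first values: h(0) = 6 and h(1) = 9; gcd(6, 9) = 3, so d ≤ 3.
We prove 3 | 4^N + 5 for all N ≥ 0 by induction on N.
When N = 0: h(0) = 6 = 3·(2), so 3 | h(0).
Suppose the result is true for N = j, i.e. 3 | h(j). Then
h(j+1) = 4^(j+1) + 5 = 4·(4^j + 5) - 15 = 4·h(j) - 15. The first term is divisible by 3 by the inductive hypothesis, and -15 is divisible by 3. Hence 3 | h(j+1).
By induction, the statement is established for all N ≥ 0.
Therefore the largest such d is 3.

d = 3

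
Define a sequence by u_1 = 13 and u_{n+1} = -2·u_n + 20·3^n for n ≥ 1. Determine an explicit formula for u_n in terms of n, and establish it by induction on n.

u_n = (-2)^(n - 1) + 4·3^n

Computing the first terms: u_1 = 13, u_2 = 34, u_3 = 112. This suggests u_n = (-2)^(n - 1) + 4·3^n.
When n = 1: the formula gives 13 = 13 = u_1.
Suppose the result is true for n = p, so u_p = (-2)^(p - 1) + 4·3^p.
Then u_{p+1} = -2·u_p + 20·3^p = -2·((-2)^(p - 1) + 4·3^p) + 20·3^p = (-2)^p + 4·3^(p + 1) = (-2)^((p+1) - 1) + 4·3^(p+1),
which is the claimed formula at n = p+1.
This completes the induction.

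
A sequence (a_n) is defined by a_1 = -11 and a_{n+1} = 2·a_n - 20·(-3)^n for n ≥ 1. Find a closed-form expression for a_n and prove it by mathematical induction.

a_n = 4(-3)^n + 2^(n - 1)

Computing the first terms: a_1 = -11, a_2 = 38, a_3 = -104. This suggests a_n = 4(-3)^n + 2^(n - 1).
Base step (n = 1): the formula gives -11 = -11 = a_1.
Inductive step: assume the claim holds for n = m, so a_m = 4(-3)^m + 2^(m - 1).
Then a_{m+1} = 2·a_m - 20·(-3)^m = 2·(4(-3)^m + 2^(m - 1)) - 20·(-3)^m = 4(-3)^(m + 1) + 2^m = 4(-3)^(m+1) + 2^((m+1) - 1),
which is the claimed formula at n = m+1.
By the principle of mathematical induction, the result holds for all n ≥ 1.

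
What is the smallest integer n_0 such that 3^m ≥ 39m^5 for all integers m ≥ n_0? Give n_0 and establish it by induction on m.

n_0 = 16

At m = 15: 14348907 < 29615625, so the inequality fails and n_0 ≥ 16. We prove 3^m ≥ 39m^5 for all m ≥ 16.
When m = 16: 3^m = 43046721 and 39m^5 = 40894464, so 43046721 ≥ 40894464.
Inductive step: assume the claim holds for m = p, so 3^p ≥ 39p^5.
Then 3^(p + 1) = 3·(3^p) ≥ 3·(39p^5).
Also, for p ≥ 16 we have 3·(39p^5) ≥ 39(p+1)^5, since 3 ≥ (1 + 1/p)^5 for all p ≥ 16.
Combining, 3^(p + 1) ≥ 39(p+1)^5.
Hence, by induction on m, the claim holds for every m ≥ 16.
Hence the smallest such n_0 is 16.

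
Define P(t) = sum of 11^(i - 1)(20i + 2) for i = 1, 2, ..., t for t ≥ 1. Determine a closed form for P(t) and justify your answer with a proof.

We claim P(t) = 2·11^t·t for all t ≥ 1.
Base step (t = 1): P(1) = 22, and the closed form gives 22. They agree.
For the inductive step, assume it holds for an arbitrary i ≥ 1, so P(i) = 2·11^i·i.
Then P(i+1) = P(i) + (11^i(20i + 22)) = (2·11^i·i) + (11^i(20i + 22)).
Simplifying, P(i+1) = 22·11^i(i + 1) = 2·11^(i+1)·(i+1),
which is the closed form with t = i+1.
By the principle of mathematical induction, the result holds for all t ≥ 1.

P(t) = 2·11^t·t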